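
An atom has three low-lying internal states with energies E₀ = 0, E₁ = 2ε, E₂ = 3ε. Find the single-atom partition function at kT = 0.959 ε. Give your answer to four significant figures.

Z = 1.168

Eᵢ/kT = 0, 2.08551, 3.12826.
Z = Σ e^(−Eᵢ/kT) = e^(−0) + e^(−2.08551) + e^(−3.12826) = 1.00000 + 0.124244 + 0.0437939 = 1.16804.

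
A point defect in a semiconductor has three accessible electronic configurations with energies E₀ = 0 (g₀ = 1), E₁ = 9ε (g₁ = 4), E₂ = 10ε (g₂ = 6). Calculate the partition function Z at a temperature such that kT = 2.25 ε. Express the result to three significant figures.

Z = 1.14

Eᵢ/kT = 0, 4.0000, 4.4444.
Z = Σ gᵢe^(−Eᵢ/kT) = 1·e^(−0) + 4·e^(−4.0000) + 6·e^(−4.4444) = 1.0000 + 0.073263 + 0.070465 = 1.1437.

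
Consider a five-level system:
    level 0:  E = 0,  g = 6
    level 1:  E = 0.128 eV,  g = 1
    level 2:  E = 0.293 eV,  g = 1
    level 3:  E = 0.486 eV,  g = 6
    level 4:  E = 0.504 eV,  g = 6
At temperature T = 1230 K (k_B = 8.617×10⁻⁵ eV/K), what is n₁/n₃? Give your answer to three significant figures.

4.88

k_BT = 8.617×10⁻⁵ × 1230 K = 0.10599 eV.
n₁/n₃ = (g₁/g₃) exp[−(E₁−E₃)/kT] = (1/6) × exp(−(-0.358 eV)/(0.10599 eV)) = (1/6) × exp(3.3777) = 4.88.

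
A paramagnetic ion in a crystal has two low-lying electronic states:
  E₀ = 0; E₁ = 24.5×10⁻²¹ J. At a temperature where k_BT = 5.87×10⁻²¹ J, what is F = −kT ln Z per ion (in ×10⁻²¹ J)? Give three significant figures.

Eᵢ/kT = 0, 4.1738.
Z = Σ e^(−Eᵢ/kT) = e^(−0) + e^(−4.1738) = 1.0000 + 0.015394 = 1.0154.
F = −kT ln Z = −5.87 × ln(1.0154) = −5.87 × 0.015283 = -0.0897 ×10⁻²¹ J.

-0.0897 ×10⁻²¹ J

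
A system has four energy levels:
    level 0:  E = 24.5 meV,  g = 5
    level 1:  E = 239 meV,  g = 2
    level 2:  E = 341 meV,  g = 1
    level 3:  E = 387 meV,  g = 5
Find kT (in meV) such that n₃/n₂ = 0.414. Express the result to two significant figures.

18 meV

n₃/n₂ = (g₃/g₂) exp[−(E₃−E₂)/kT] = 0.414.
⇒ (E₃−E₂)/kT = ln((5/1)/0.414) = ln(12.08) = 2.492.
kT = 46 meV / 2.492 = 18 meV.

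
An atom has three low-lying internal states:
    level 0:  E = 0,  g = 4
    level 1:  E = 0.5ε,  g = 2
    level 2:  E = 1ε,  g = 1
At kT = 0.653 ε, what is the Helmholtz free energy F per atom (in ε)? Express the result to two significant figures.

-1.1 ε

Eᵢ/kT = 0, 0.7657, 1.531.
Z = Σ gᵢe^(−Eᵢ/kT) = 4·e^(−0) + 2·e^(−0.7657) + 1·e^(−1.531) = 4.000 + 0.9300 + 0.2163 = 5.146.
F = −kT ln Z = −0.653 × ln(5.146) = −0.653 × 1.638 = -1.1 ε.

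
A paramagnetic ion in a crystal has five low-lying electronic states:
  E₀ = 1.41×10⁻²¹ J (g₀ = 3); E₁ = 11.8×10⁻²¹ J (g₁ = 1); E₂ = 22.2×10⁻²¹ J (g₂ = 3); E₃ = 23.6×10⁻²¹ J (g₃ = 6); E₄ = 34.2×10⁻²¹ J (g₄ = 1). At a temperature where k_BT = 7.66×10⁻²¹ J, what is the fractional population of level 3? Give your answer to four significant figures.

Eᵢ/kT = 0.184073, 1.54047, 2.89817, 3.08094, 4.46475.
Z = Σ gᵢe^(−Eᵢ/kT) = 3·e^(−0.184073) + 1·e^(−1.54047) + 3·e^(−2.89817) + 6·e^(−3.08094) + 1·e^(−4.46475) = 2.49563 + 0.214280 + 0.165372 + 0.275496 + 0.0115076 = 3.16229.
P₃ = g₃ e^(−E₃/kT) / Z = 0.275496/3.16229 = 0.08712.

0.08712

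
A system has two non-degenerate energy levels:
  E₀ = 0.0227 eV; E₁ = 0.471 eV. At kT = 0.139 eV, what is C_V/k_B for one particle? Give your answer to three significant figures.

0.382

Eᵢ/kT = 0.16331, 3.3885.
Z = Σ e^(−Eᵢ/kT) = e^(−0.16331) + e^(−3.3885) = 0.84933 + 0.033759 = 0.88309.
⟨E⟩ = 0.039838 eV, ⟨E²⟩ = 0.0089762 eV².
C_V/k_B = (⟨E²⟩ − ⟨E⟩²)/(kT)² = (0.0089762 − 0.0015871)/0.019321 = 0.382.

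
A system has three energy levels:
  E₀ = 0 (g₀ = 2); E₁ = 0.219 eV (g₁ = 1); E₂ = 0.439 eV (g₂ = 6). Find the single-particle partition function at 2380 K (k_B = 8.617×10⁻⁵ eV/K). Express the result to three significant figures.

Z = 3.05

k_BT = 8.617×10⁻⁵ × 2380 K = 0.20508 eV.
Eᵢ/kT = 0, 1.0679, 2.1406.
Z = Σ gᵢe^(−Eᵢ/kT) = 2·e^(−0) + 1·e^(−1.0679) + 6·e^(−2.1406) = 2.0000 + 0.34373 + 0.70551 = 3.0492.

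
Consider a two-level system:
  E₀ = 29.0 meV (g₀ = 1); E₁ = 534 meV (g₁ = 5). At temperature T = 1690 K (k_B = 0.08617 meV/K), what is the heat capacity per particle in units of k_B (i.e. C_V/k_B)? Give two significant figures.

1.4

k_BT = 0.08617 × 1690 K = 145.6 meV.
Eᵢ/kT = 0.1992, 3.668.
Z = Σ gᵢe^(−Eᵢ/kT) = 1·e^(−0.1992) + 5·e^(−3.668) = 0.8194 + 0.1276 = 0.9470.
⟨E⟩ = 97.04 meV, ⟨E²⟩ = 39150 meV².
C_V/k_B = (⟨E²⟩ − ⟨E⟩²)/(kT)² = (39150 − 9417)/21200 = 1.4.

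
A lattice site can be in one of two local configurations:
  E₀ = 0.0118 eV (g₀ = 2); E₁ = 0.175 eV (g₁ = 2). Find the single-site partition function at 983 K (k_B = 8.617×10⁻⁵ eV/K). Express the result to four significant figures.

Z = 1.993

k_BT = 8.617×10⁻⁵ × 983 K = 0.0847051 eV.
Eᵢ/kT = 0.139307, 2.06599.
Z = Σ gᵢe^(−Eᵢ/kT) = 2·e^(−0.139307) + 2·e^(−2.06599) = 1.73992 + 0.253386 = 1.99331.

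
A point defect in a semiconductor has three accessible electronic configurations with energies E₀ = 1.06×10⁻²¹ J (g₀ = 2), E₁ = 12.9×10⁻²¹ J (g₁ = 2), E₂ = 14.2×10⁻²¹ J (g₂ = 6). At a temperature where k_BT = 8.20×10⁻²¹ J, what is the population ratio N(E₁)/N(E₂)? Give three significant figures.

n₁/n₂ = (g₁/g₂) exp[−(E₁−E₂)/kT] = (2/6) × exp(−(-1.3 ×10⁻²¹ J)/(8.20 ×10⁻²¹ J)) = (2/6) × exp(0.15854) = 0.391.

0.391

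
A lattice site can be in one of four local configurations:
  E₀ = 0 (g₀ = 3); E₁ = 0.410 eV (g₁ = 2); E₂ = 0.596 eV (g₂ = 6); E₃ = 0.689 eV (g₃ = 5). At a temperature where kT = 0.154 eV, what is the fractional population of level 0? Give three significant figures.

Eᵢ/kT = 0, 2.6623, 3.8701, 4.4740.
Z = Σ gᵢe^(−Eᵢ/kT) = 3·e^(−0) + 2·e^(−2.6623) + 6·e^(−3.8701) + 5·e^(−4.4740) = 3.0000 + 0.13958 + 0.12514 + 0.057008 = 3.3217.
P₀ = g₀ e^(−E₀/kT) / Z = 3.0000/3.3217 = 0.903.

0.903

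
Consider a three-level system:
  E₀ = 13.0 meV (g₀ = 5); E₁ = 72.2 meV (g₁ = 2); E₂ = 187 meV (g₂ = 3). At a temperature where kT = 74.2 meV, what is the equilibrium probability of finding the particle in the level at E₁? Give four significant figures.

0.1455

Eᵢ/kT = 0.175202, 0.973046, 2.52022.
Z = Σ gᵢe^(−Eᵢ/kT) = 5·e^(−0.175202) + 2·e^(−0.973046) + 3·e^(−2.52022) = 4.19644 + 0.755860 + 0.241326 = 5.19363.
P₁ = g₁ e^(−E₁/kT) / Z = 0.755860/5.19363 = 0.1455.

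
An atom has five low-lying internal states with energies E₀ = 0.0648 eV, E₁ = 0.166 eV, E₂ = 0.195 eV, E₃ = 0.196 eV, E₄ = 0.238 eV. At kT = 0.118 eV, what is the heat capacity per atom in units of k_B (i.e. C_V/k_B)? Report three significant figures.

0.316

Eᵢ/kT = 0.54915, 1.4068, 1.6525, 1.6610, 2.0169.
Z = Σ e^(−Eᵢ/kT) = e^(−0.54915) + e^(−1.4068) + e^(−1.6525) + e^(−1.6610) + e^(−2.0169) = 0.57744 + 0.24493 + 0.19157 + 0.18995 + 0.13307 = 1.3370.
⟨E⟩ = 0.13787 eV, ⟨E²⟩ = 0.023406 eV².
C_V/k_B = (⟨E²⟩ − ⟨E⟩²)/(kT)² = (0.023406 − 0.019008)/0.013924 = 0.316.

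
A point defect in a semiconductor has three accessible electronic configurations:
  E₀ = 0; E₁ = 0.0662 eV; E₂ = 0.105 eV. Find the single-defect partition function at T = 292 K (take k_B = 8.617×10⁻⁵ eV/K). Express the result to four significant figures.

k_BT = 8.617×10⁻⁵ × 292 K = 0.0251616 eV.
Eᵢ/kT = 0, 2.63099, 4.17303.
Z = Σ e^(−Eᵢ/kT) = e^(−0) + e^(−2.63099) + e^(−4.17303) = 1.00000 + 0.0720071 + 0.0154055 = 1.08741.

Z = 1.087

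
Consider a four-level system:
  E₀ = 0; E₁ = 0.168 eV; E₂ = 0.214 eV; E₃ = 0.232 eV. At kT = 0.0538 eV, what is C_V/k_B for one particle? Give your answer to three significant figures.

0.843

Eᵢ/kT = 0, 3.1227, 3.9777, 4.3123.
Z = Σ e^(−Eᵢ/kT) = e^(−0) + e^(−3.1227) + e^(−3.9777) + e^(−4.3123) = 1.0000 + 0.044038 + 0.018729 + 0.013403 = 1.0762.
⟨E⟩ = 0.013488 eV, ⟨E²⟩ = 0.0026222 eV².
C_V/k_B = (⟨E²⟩ − ⟨E⟩²)/(kT)² = (0.0026222 − 0.00018193)/0.0028944 = 0.843.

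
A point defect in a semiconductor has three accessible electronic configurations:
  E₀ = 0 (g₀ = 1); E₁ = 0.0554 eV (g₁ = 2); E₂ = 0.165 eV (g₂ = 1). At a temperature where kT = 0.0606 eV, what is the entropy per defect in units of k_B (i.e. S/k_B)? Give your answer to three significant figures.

Eᵢ/kT = 0, 0.91419, 2.7228.
Z = Σ gᵢe^(−Eᵢ/kT) = 1·e^(−0) + 2·e^(−0.91419) + 1·e^(−2.7228) = 1.0000 + 0.80168 + 0.065691 = 1.8674.
⟨E⟩ = Σ EᵢPᵢ = 0.029588 eV.
S/k_B = ln Z + ⟨E⟩/kT = ln(1.8674) + 0.029588/0.0606 = 0.62455 + 0.48825 = 1.11.

1.11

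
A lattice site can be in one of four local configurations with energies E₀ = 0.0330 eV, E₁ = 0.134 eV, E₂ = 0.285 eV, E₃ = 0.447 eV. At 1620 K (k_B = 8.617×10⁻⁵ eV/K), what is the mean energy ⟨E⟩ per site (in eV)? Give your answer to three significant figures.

0.0987 eV

k_BT = 8.617×10⁻⁵ × 1620 K = 0.13960 eV.
Eᵢ/kT = 0.23639, 0.95989, 2.0415, 3.2020.
Z = Σ e^(−Eᵢ/kT) = e^(−0.23639) + e^(−0.95989) + e^(−2.0415) + e^(−3.2020) = 0.78947 + 0.38294 + 0.12983 + 0.040681 = 1.3429.
⟨E⟩ = Σ Eᵢ e^(−Eᵢ/kT) / Z = (0.0330·0.78947 + 0.134·0.38294 + 0.285·0.12983 + 0.447·0.040681) / 1.3429 = 0.0987 eV.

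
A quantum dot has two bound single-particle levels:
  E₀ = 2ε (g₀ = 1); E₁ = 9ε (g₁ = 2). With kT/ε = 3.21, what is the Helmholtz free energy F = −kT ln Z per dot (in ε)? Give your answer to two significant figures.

1.3 ε

Eᵢ/kT = 0.6231, 2.804.
Z = Σ gᵢe^(−Eᵢ/kT) = 1·e^(−0.6231) + 2·e^(−2.804) = 0.5363 + 0.1211 = 0.6574.
F = −kT ln Z = −3.21 × ln(0.6574) = −3.21 × -0.4195 = 1.3 ε.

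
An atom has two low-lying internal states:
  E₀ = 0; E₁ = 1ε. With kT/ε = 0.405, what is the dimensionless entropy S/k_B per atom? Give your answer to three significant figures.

Eᵢ/kT = 0, 2.4691.
Z = Σ e^(−Eᵢ/kT) = e^(−0) + e^(−2.4691) = 1.0000 + 0.084661 = 1.0847.
⟨E⟩ = Σ EᵢPᵢ = 0.078050 ε.
S/k_B = ln Z + ⟨E⟩/kT = ln(1.0847) + 0.078050/0.405 = 0.081303 + 0.19272 = 0.274.

0.274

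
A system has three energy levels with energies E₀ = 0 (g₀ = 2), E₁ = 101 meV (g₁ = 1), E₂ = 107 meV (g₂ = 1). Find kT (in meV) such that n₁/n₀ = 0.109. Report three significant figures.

66.3 meV

n₁/n₀ = (g₁/g₀) exp[−(E₁−E₀)/kT] = 0.109.
⇒ (E₁−E₀)/kT = ln((1/2)/0.109) = ln(4.5872) = 1.5233.
kT = 101 meV / 1.5233 = 66.3 meV.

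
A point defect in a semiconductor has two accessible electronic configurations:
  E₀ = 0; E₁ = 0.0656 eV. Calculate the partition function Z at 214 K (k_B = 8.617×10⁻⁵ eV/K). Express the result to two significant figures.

k_BT = 8.617×10⁻⁵ × 214 K = 0.01844 eV.
Eᵢ/kT = 0, 3.557.
Z = Σ e^(−Eᵢ/kT) = e^(−0) + e^(−3.557) = 1.000 + 0.02852 = 1.029.

Z = 1.0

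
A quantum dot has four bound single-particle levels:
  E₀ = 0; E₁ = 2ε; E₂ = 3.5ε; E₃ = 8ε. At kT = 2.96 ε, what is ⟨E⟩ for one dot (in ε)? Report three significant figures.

1.40 ε

Eᵢ/kT = 0, 0.67568, 1.1824, 2.7027.
Z = Σ e^(−Eᵢ/kT) = e^(−0) + e^(−0.67568) + e^(−1.1824) + e^(−2.7027) = 1.0000 + 0.50881 + 0.30654 + 0.067024 = 1.8824.
⟨E⟩ = Σ Eᵢ e^(−Eᵢ/kT) / Z = (0·1.0000 + 2·0.50881 + 3.5·0.30654 + 8·0.067024) / 1.8824 = 1.40 ε.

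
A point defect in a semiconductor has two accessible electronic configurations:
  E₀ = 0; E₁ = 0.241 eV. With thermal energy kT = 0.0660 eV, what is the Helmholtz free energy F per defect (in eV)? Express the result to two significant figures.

-0.0017 eV

Eᵢ/kT = 0, 3.652.
Z = Σ e^(−Eᵢ/kT) = e^(−0) + e^(−3.652) = 1.000 + 0.02594 = 1.026.
F = −kT ln Z = −0.0660 × ln(1.026) = −0.0660 × 0.02567 = -0.0017 eV.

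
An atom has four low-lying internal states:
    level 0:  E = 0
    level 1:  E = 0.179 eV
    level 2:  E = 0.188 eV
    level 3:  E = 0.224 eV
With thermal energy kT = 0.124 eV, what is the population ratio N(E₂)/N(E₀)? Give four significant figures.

0.2196

n₂/n₀ = exp[−(E₂−E₀)/kT] = exp(−(0.188 eV)/(0.124 eV)) = exp(-1.51613) = 0.2196.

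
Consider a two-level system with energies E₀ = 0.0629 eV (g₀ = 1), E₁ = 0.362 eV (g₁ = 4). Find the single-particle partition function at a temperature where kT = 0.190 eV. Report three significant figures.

Eᵢ/kT = 0.33105, 1.9053.
Z = Σ gᵢe^(−Eᵢ/kT) = 1·e^(−0.33105) + 4·e^(−1.9053) = 0.71817 + 0.59511 = 1.3133.

Z = 1.31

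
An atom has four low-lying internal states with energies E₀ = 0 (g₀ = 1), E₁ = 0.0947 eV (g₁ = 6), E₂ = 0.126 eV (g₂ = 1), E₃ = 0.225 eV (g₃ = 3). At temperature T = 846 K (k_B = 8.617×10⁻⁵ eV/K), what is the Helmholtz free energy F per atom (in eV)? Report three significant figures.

k_BT = 8.617×10⁻⁵ × 846 K = 0.072900 eV.
Eᵢ/kT = 0, 1.2990, 1.7284, 3.0864.
Z = Σ gᵢe^(−Eᵢ/kT) = 1·e^(−0) + 6·e^(−1.2990) + 1·e^(−1.7284) + 3·e^(−3.0864) = 1.0000 + 1.6368 + 0.17757 + 0.13700 = 2.9514.
F = −kT ln Z = −0.072900 × ln(2.9514) = −0.072900 × 1.0823 = -0.0789 eV.

-0.0789 eV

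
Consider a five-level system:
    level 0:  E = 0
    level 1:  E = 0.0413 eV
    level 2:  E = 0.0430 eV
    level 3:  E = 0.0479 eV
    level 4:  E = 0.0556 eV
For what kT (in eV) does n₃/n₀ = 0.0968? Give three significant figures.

0.0205 eV

n₃/n₀ = exp[−(E₃−E₀)/kT] = 0.0968.
⇒ (E₃−E₀)/kT = ln(1/0.0968) = ln(10.331) = 2.3351.
kT = 0.0479 eV / 2.3351 = 0.0205 eV.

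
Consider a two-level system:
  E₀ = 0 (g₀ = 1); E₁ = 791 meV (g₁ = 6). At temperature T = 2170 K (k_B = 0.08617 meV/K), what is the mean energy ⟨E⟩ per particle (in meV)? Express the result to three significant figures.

k_BT = 0.08617 × 2170 K = 186.99 meV.
Eᵢ/kT = 0, 4.2302.
Z = Σ gᵢe^(−Eᵢ/kT) = 1·e^(−0) + 6·e^(−4.2302) = 1.0000 + 0.087297 = 1.0873.
⟨E⟩ = Σ Eᵢ gᵢe^(−Eᵢ/kT) / Z = (0·1.0000 + 791·0.087297) / 1.0873 = 63.5 meV.

63.5 meV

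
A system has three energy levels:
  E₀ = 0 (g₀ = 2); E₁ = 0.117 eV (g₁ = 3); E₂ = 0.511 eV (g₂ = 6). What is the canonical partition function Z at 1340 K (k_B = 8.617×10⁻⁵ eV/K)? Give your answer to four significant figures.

Z = 3.161

k_BT = 8.617×10⁻⁵ × 1340 K = 0.115468 eV.
Eᵢ/kT = 0, 1.01327, 4.42547.
Z = Σ gᵢe^(−Eᵢ/kT) = 2·e^(−0) + 3·e^(−1.01327) + 6·e^(−4.42547) = 2.00000 + 1.08909 + 0.0718115 = 3.16090.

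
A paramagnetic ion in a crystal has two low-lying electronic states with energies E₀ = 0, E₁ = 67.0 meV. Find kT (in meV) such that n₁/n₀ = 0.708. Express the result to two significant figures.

190 meV

n₁/n₀ = exp[−(E₁−E₀)/kT] = 0.708.
⇒ (E₁−E₀)/kT = ln(1/0.708) = ln(1.412) = 0.3450.
kT = 67.0 meV / 0.3450 = 190 meV.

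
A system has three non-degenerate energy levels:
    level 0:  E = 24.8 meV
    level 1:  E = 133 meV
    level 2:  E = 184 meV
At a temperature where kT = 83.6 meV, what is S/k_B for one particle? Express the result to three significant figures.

Eᵢ/kT = 0.29665, 1.5909, 2.2010.
Z = Σ e^(−Eᵢ/kT) = e^(−0.29665) + e^(−1.5909) + e^(−2.2010) = 0.74330 + 0.20374 + 0.11069 = 1.0577.
⟨E⟩ = Σ EᵢPᵢ = 62.303 meV.
S/k_B = ln Z + ⟨E⟩/kT = ln(1.0577) + 62.303/83.6 = 0.056097 + 0.74525 = 0.801.

0.801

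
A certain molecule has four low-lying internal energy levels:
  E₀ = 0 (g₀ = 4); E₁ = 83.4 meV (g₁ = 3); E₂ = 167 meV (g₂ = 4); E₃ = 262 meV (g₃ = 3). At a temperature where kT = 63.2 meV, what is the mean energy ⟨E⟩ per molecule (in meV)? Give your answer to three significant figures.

24.7 meV

Eᵢ/kT = 0, 1.3196, 2.6424, 4.1456.
Z = Σ gᵢe^(−Eᵢ/kT) = 4·e^(−0) + 3·e^(−1.3196) + 4·e^(−2.6424) + 3·e^(−4.1456) = 4.0000 + 0.80173 + 0.28476 + 0.047502 = 5.1340.
⟨E⟩ = Σ Eᵢ gᵢe^(−Eᵢ/kT) / Z = (0·4.0000 + 83.4·0.80173 + 167·0.28476 + 262·0.047502) / 5.1340 = 24.7 meV.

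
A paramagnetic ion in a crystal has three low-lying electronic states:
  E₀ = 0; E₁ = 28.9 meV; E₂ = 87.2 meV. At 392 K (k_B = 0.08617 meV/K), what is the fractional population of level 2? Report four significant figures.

k_BT = 0.08617 × 392 K = 33.7786 meV.
Eᵢ/kT = 0, 0.855571, 2.58152.
Z = Σ e^(−Eᵢ/kT) = e^(−0) + e^(−0.855571) + e^(−2.58152) = 1.00000 + 0.425040 + 0.0756589 = 1.50070.
P₂ = e^(−E₂/kT) / Z = 0.0756589/1.50070 = 0.05042.

0.05042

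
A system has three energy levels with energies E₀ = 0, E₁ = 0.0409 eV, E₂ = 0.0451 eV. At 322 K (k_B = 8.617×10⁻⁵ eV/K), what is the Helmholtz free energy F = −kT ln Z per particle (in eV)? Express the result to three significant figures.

-0.00984 eV

k_BT = 8.617×10⁻⁵ × 322 K = 0.027747 eV.
Eᵢ/kT = 0, 1.4740, 1.6254.
Z = Σ e^(−Eᵢ/kT) = e^(−0) + e^(−1.4740) + e^(−1.6254) = 1.0000 + 0.22901 + 0.19683 = 1.4258.
F = −kT ln Z = −0.027747 × ln(1.4258) = −0.027747 × 0.35473 = -0.00984 eV.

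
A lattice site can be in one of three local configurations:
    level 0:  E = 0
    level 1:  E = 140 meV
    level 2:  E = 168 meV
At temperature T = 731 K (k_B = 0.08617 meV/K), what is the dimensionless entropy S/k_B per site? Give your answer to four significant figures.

0.5253

k_BT = 0.08617 × 731 K = 62.9903 meV.
Eᵢ/kT = 0, 2.22256, 2.66708.
Z = Σ e^(−Eᵢ/kT) = e^(−0) + e^(−2.22256) + e^(−2.66708) = 1.00000 + 0.108331 + 0.0694547 = 1.17779.
⟨E⟩ = Σ EᵢPᵢ = 22.7840 meV.
S/k_B = ln Z + ⟨E⟩/kT = ln(1.17779) + 22.7840/62.9903 = 0.163640 + 0.361706 = 0.5253.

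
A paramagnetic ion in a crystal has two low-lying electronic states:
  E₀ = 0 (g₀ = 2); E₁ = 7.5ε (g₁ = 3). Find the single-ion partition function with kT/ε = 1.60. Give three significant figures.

Eᵢ/kT = 0, 4.6875.
Z = Σ gᵢe^(−Eᵢ/kT) = 2·e^(−0) + 3·e^(−4.6875) = 2.0000 + 0.027629 = 2.0276.

Z = 2.03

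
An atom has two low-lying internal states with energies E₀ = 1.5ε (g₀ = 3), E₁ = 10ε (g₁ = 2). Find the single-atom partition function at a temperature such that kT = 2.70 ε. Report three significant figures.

Z = 1.77

Eᵢ/kT = 0.55556, 3.7037.
Z = Σ gᵢe^(−Eᵢ/kT) = 3·e^(−0.55556) + 2·e^(−3.7037) = 1.7213 + 0.049264 = 1.7706.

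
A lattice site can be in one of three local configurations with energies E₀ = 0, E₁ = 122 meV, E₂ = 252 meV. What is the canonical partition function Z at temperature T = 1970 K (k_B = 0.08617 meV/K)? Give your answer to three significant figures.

Z = 1.71

k_BT = 0.08617 × 1970 K = 169.75 meV.
Eᵢ/kT = 0, 0.71870, 1.4845.
Z = Σ e^(−Eᵢ/kT) = e^(−0) + e^(−0.71870) + e^(−1.4845) = 1.0000 + 0.48739 + 0.22662 = 1.7140.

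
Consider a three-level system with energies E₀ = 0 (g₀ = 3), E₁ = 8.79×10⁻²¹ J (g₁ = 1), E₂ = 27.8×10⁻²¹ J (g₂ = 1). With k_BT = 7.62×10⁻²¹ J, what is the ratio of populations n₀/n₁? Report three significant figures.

n₀/n₁ = (g₀/g₁) exp[−(E₀−E₁)/kT] = (3/1) × exp(−(-8.79 ×10⁻²¹ J)/(7.62 ×10⁻²¹ J)) = (3/1) × exp(1.1535) = 9.51.

9.51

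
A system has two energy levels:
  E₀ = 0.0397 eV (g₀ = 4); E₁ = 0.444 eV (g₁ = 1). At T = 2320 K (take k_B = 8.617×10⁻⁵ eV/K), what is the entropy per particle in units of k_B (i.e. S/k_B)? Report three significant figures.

k_BT = 8.617×10⁻⁵ × 2320 K = 0.19991 eV.
Eᵢ/kT = 0.19859, 2.2210.
Z = Σ gᵢe^(−Eᵢ/kT) = 4·e^(−0.19859) + 1·e^(−2.2210) = 3.2795 + 0.10850 = 3.3880.
⟨E⟩ = Σ EᵢPᵢ = 0.052648 eV.
S/k_B = ln Z + ⟨E⟩/kT = ln(3.3880) + 0.052648/0.19991 = 1.2202 + 0.26336 = 1.48.

1.48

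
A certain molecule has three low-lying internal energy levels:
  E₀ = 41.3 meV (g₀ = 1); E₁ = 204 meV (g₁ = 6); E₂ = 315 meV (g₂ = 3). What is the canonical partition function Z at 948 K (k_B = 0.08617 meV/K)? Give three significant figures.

k_BT = 0.08617 × 948 K = 81.689 meV.
Eᵢ/kT = 0.50558, 2.4973, 3.8561.
Z = Σ gᵢe^(−Eᵢ/kT) = 1·e^(−0.50558) + 6·e^(−2.4973) + 3·e^(−3.8561) = 0.60316 + 0.49384 + 0.063451 = 1.1605.

Z = 1.16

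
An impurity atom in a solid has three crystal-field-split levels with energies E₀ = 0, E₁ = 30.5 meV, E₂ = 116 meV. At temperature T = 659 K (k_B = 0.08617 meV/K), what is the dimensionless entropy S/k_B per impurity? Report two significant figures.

k_BT = 0.08617 × 659 K = 56.79 meV.
Eᵢ/kT = 0, 0.5371, 2.043.
Z = Σ e^(−Eᵢ/kT) = e^(−0) + e^(−0.5371) + e^(−2.043) = 1.000 + 0.5844 + 0.1296 = 1.714.
⟨E⟩ = Σ EᵢPᵢ = 19.17 meV.
S/k_B = ln Z + ⟨E⟩/kT = ln(1.714) + 19.17/56.79 = 0.5388 + 0.3376 = 0.88.

0.88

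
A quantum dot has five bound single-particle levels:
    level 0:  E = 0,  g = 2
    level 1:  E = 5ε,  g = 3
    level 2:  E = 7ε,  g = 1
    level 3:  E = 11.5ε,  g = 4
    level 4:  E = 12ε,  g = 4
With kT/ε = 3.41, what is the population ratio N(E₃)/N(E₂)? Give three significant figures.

1.07

n₃/n₂ = (g₃/g₂) exp[−(E₃−E₂)/kT] = (4/1) × exp(−(4.5ε)/(3.41ε)) = (4/1) × exp(-1.3196) = 1.07.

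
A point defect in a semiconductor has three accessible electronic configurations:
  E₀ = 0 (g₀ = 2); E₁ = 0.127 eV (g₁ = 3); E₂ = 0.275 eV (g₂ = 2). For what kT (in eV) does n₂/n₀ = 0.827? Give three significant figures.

1.45 eV

n₂/n₀ = (g₂/g₀) exp[−(E₂−E₀)/kT] = 0.827.
⇒ (E₂−E₀)/kT = ln((2/2)/0.827) = ln(1.2092) = 0.18996.
kT = 0.275 eV / 0.18996 = 1.45 eV.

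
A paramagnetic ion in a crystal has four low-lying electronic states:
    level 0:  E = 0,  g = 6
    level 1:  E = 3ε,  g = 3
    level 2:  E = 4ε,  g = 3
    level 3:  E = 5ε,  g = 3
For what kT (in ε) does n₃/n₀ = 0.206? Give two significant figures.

5.6 ε

n₃/n₀ = (g₃/g₀) exp[−(E₃−E₀)/kT] = 0.206.
⇒ (E₃−E₀)/kT = ln((3/6)/0.206) = ln(2.427) = 0.8867.
kT = 5ε / 0.8867 = 5.6 ε.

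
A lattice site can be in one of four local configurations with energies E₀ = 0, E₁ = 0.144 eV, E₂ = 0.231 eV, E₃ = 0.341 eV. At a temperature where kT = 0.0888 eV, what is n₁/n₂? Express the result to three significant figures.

2.66

n₁/n₂ = exp[−(E₁−E₂)/kT] = exp(−(-0.087 eV)/(0.0888 eV)) = exp(0.97973) = 2.66.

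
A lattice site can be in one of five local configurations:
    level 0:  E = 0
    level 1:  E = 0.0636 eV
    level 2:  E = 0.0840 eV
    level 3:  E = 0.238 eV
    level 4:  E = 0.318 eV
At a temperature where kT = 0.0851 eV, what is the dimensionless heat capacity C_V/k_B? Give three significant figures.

0.486

Eᵢ/kT = 0, 0.74736, 0.98707, 2.7967, 3.7368.
Z = Σ e^(−Eᵢ/kT) = e^(−0) + e^(−0.74736) + e^(−0.98707) + e^(−2.7967) + e^(−3.7368) = 1.0000 + 0.47362 + 0.37267 + 0.061011 + 0.023830 = 1.9311.
⟨E⟩ = 0.043253 eV, ⟨E²⟩ = 0.0053912 eV².
C_V/k_B = (⟨E²⟩ − ⟨E⟩²)/(kT)² = (0.0053912 − 0.0018708)/0.0072420 = 0.486.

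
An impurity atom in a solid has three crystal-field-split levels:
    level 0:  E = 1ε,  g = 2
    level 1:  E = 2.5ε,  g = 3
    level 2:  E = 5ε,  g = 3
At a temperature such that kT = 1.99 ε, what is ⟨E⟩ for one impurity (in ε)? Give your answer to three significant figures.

Eᵢ/kT = 0.50251, 1.2563, 2.5126.
Z = Σ gᵢe^(−Eᵢ/kT) = 2·e^(−0.50251) + 3·e^(−1.2563) + 3·e^(−2.5126) = 1.2100 + 0.85412 + 0.24317 = 2.3073.
⟨E⟩ = Σ Eᵢ gᵢe^(−Eᵢ/kT) / Z = (1·1.2100 + 2.5·0.85412 + 5·0.24317) / 2.3073 = 1.98 ε.

1.98 ε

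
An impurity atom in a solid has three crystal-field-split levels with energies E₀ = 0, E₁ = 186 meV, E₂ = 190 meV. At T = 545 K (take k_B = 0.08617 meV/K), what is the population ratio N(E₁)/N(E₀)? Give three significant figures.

0.0191

k_BT = 0.08617 × 545 K = 46.963 meV.
n₁/n₀ = exp[−(E₁−E₀)/kT] = exp(−(186 meV)/(46.963 meV)) = exp(-3.9606) = 0.0191.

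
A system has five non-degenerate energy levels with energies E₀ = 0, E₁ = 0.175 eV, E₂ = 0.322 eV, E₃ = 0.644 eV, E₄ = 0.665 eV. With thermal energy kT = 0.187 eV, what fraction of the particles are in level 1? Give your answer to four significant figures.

0.2404

Eᵢ/kT = 0, 0.935829, 1.72193, 3.44385, 3.55615.
Z = Σ e^(−Eᵢ/kT) = e^(−0) + e^(−0.935829) + e^(−1.72193) + e^(−3.44385) + e^(−3.55615) = 1.00000 + 0.392261 + 0.178721 + 0.0319415 + 0.0285485 = 1.63147.
P₁ = e^(−E₁/kT) / Z = 0.392261/1.63147 = 0.2404.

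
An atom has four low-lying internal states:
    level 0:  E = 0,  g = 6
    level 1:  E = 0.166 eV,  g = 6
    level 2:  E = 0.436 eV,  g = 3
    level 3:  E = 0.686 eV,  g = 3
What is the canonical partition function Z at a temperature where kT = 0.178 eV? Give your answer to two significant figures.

Eᵢ/kT = 0, 0.9326, 2.449, 3.854.
Z = Σ gᵢe^(−Eᵢ/kT) = 6·e^(−0) + 6·e^(−0.9326) + 3·e^(−2.449) + 3·e^(−3.854) = 6.000 + 2.361 + 0.2591 + 0.06358 = 8.684.

Z = 8.7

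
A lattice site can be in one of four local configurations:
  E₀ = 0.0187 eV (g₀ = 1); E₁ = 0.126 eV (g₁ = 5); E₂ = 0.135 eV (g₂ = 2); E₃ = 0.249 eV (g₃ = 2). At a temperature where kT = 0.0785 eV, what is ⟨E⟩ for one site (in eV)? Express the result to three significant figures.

0.0942 eV

Eᵢ/kT = 0.23822, 1.6051, 1.7197, 3.1720.
Z = Σ gᵢe^(−Eᵢ/kT) = 1·e^(−0.23822) + 5·e^(−1.6051) + 2·e^(−1.7197) + 2·e^(−3.1720) = 0.78803 + 1.0043 + 0.35824 + 0.083839 = 2.2344.
⟨E⟩ = Σ Eᵢ gᵢe^(−Eᵢ/kT) / Z = (0.0187·0.78803 + 0.126·1.0043 + 0.135·0.35824 + 0.249·0.083839) / 2.2344 = 0.0942 eV.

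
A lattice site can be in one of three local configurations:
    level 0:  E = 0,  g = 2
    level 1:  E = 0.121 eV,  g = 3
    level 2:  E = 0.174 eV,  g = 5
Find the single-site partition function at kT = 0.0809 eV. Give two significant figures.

Eᵢ/kT = 0, 1.496, 2.151.
Z = Σ gᵢe^(−Eᵢ/kT) = 2·e^(−0) + 3·e^(−1.496) + 5·e^(−2.151) = 2.000 + 0.6721 + 0.5818 = 3.254.

Z = 3.3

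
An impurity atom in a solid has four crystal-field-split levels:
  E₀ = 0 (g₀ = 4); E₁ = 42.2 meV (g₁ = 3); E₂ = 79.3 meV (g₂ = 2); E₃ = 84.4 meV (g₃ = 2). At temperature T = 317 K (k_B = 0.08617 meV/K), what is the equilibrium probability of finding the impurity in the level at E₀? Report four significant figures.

k_BT = 0.08617 × 317 K = 27.3159 meV.
Eᵢ/kT = 0, 1.54489, 2.90307, 3.08978.
Z = Σ gᵢe^(−Eᵢ/kT) = 4·e^(−0) + 3·e^(−1.54489) + 2·e^(−2.90307) + 2·e^(−3.08978) = 4.00000 + 0.640006 + 0.109709 + 0.0910239 = 4.84074.
P₀ = g₀ e^(−E₀/kT) / Z = 4.00000/4.84074 = 0.8263.

0.8263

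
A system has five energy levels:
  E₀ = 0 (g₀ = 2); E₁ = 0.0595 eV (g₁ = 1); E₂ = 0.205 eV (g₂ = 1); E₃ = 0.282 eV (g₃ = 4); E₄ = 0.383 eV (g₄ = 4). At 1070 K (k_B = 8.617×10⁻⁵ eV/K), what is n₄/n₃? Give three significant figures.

0.334

k_BT = 8.617×10⁻⁵ × 1070 K = 0.092202 eV.
n₄/n₃ = (g₄/g₃) exp[−(E₄−E₃)/kT] = (4/4) × exp(−(0.101 eV)/(0.092202 eV)) = (4/4) × exp(-1.0954) = 0.334.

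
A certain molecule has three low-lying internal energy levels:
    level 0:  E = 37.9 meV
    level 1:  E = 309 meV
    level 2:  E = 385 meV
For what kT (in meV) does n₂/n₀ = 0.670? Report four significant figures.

n₂/n₀ = exp[−(E₂−E₀)/kT] = 0.670.
⇒ (E₂−E₀)/kT = ln(1/0.670) = ln(1.49254) = 0.400479.
kT = 347.1 meV / 0.400479 = 866.7 meV.

866.7 meV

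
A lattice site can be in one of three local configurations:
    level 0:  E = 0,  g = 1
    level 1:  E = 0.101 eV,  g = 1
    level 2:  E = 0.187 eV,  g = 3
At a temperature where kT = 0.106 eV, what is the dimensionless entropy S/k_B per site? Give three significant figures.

Eᵢ/kT = 0, 0.95283, 1.7642.
Z = Σ gᵢe^(−Eᵢ/kT) = 1·e^(−0) + 1·e^(−0.95283) + 3·e^(−1.7642) = 1.0000 + 0.38565 + 0.51397 = 1.8996.
⟨E⟩ = Σ EᵢPᵢ = 0.071101 eV.
S/k_B = ln Z + ⟨E⟩/kT = ln(1.8996) + 0.071101/0.106 = 0.64164 + 0.67076 = 1.31.

1.31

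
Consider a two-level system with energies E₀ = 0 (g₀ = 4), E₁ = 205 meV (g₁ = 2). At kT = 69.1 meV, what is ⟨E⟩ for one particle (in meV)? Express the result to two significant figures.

Eᵢ/kT = 0, 2.967.
Z = Σ gᵢe^(−Eᵢ/kT) = 4·e^(−0) + 2·e^(−2.967) = 4.000 + 0.1029 = 4.103.
⟨E⟩ = Σ Eᵢ gᵢe^(−Eᵢ/kT) / Z = (0·4.000 + 205·0.1029) / 4.103 = 5.1 meV.

5.1 meV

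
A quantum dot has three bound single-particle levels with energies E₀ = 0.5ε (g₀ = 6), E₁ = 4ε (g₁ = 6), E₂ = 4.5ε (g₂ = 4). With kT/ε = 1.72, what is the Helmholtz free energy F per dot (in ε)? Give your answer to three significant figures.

-2.89 ε

Eᵢ/kT = 0.29070, 2.3256, 2.6163.
Z = Σ gᵢe^(−Eᵢ/kT) = 6·e^(−0.29070) + 6·e^(−2.3256) + 4·e^(−2.6163) = 4.4864 + 0.58635 + 0.29229 = 5.3650.
F = −kT ln Z = −1.72 × ln(5.3650) = −1.72 × 1.6799 = -2.89 ε.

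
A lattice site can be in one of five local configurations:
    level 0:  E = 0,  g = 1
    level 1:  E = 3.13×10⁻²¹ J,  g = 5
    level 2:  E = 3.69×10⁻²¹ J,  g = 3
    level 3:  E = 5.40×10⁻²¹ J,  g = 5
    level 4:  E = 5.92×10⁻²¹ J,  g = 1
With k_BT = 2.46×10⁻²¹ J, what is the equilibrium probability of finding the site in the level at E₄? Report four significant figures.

Eᵢ/kT = 0, 1.27236, 1.50000, 2.19512, 2.40650.
Z = Σ gᵢe^(−Eᵢ/kT) = 1·e^(−0) + 5·e^(−1.27236) + 3·e^(−1.50000) + 5·e^(−2.19512) + 1·e^(−2.40650) = 1.00000 + 1.40085 + 0.669390 + 0.556726 + 0.0901302 = 3.71710.
P₄ = g₄ e^(−E₄/kT) / Z = 0.0901302/3.71710 = 0.02425.

0.02425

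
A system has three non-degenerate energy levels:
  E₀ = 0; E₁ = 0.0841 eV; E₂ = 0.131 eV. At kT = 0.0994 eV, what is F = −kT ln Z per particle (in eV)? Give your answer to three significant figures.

-0.0526 eV

Eᵢ/kT = 0, 0.84608, 1.3179.
Z = Σ e^(−Eᵢ/kT) = e^(−0) + e^(−0.84608) + e^(−1.3179) = 1.0000 + 0.42909 + 0.26770 = 1.6968.
F = −kT ln Z = −0.0994 × ln(1.6968) = −0.0994 × 0.52874 = -0.0526 eV.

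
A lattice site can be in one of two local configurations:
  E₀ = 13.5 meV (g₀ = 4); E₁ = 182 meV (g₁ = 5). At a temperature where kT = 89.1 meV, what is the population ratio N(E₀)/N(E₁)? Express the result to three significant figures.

5.30

n₀/n₁ = (g₀/g₁) exp[−(E₀−E₁)/kT] = (4/5) × exp(−(-168.5 meV)/(89.1 meV)) = (4/5) × exp(1.8911) = 5.30.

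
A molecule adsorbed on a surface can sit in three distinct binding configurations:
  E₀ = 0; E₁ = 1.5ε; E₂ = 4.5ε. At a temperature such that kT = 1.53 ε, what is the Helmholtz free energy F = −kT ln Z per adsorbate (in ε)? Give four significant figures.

Eᵢ/kT = 0, 0.980392, 2.94118.
Z = Σ e^(−Eᵢ/kT) = e^(−0) + e^(−0.980392) + e^(−2.94118) = 1.00000 + 0.375164 + 0.0528034 = 1.42797.
F = −kT ln Z = −1.53 × ln(1.42797) = −1.53 × 0.356254 = -0.5451 ε.

-0.5451 ε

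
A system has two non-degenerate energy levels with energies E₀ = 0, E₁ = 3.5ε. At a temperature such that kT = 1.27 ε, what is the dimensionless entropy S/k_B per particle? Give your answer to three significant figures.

0.226

Eᵢ/kT = 0, 2.7559.
Z = Σ e^(−Eᵢ/kT) = e^(−0) + e^(−2.7559) = 1.0000 + 0.063552 = 1.0636.
⟨E⟩ = Σ EᵢPᵢ = 0.20913 ε.
S/k_B = ln Z + ⟨E⟩/kT = ln(1.0636) + 0.20913/1.27 = 0.061659 + 0.16467 = 0.226.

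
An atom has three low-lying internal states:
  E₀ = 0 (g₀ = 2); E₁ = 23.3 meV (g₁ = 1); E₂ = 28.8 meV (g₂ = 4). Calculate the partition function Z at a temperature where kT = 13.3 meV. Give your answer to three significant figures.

Z = 2.63

Eᵢ/kT = 0, 1.7519, 2.1654.
Z = Σ gᵢe^(−Eᵢ/kT) = 2·e^(−0) + 1·e^(−1.7519) + 4·e^(−2.1654) = 2.0000 + 0.17344 + 0.45882 = 2.6323.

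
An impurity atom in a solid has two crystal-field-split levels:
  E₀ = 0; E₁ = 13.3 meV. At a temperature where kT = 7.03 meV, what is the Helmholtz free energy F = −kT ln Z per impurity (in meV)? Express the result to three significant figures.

-0.987 meV

Eᵢ/kT = 0, 1.8919.
Z = Σ e^(−Eᵢ/kT) = e^(−0) + e^(−1.8919) = 1.0000 + 0.15079 = 1.1508.
F = −kT ln Z = −7.03 × ln(1.1508) = −7.03 × 0.14046 = -0.987 meV.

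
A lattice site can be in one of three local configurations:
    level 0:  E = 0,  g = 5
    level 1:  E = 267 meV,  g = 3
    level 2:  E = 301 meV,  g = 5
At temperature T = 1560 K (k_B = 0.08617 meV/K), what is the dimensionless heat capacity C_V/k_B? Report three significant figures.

0.608

k_BT = 0.08617 × 1560 K = 134.43 meV.
Eᵢ/kT = 0, 1.9862, 2.2391.
Z = Σ gᵢe^(−Eᵢ/kT) = 5·e^(−0) + 3·e^(−1.9862) + 5·e^(−2.2391) = 5.0000 + 0.41165 + 0.53277 = 5.9444.
⟨E⟩ = 45.467 meV, ⟨E²⟩ = 13057 meV².
C_V/k_B = (⟨E²⟩ − ⟨E⟩²)/(kT)² = (13057 − 2067.2)/18071 = 0.608.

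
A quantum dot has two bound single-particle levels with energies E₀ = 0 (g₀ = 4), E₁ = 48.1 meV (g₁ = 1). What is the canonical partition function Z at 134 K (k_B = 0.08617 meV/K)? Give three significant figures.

k_BT = 0.08617 × 134 K = 11.547 meV.
Eᵢ/kT = 0, 4.1656.
Z = Σ gᵢe^(−Eᵢ/kT) = 4·e^(−0) + 1·e^(−4.1656) = 4.0000 + 0.015520 = 4.0155.

Z = 4.02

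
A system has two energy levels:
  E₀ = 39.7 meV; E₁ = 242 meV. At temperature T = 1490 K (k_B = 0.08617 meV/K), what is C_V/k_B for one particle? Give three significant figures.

k_BT = 0.08617 × 1490 K = 128.39 meV.
Eᵢ/kT = 0.30921, 1.8849.
Z = Σ e^(−Eᵢ/kT) = e^(−0.30921) + e^(−1.8849) = 0.73403 + 0.15184 = 0.88587.
⟨E⟩ = 74.375 meV, ⟨E²⟩ = 11344 meV².
C_V/k_B = (⟨E²⟩ − ⟨E⟩²)/(kT)² = (11344 − 5531.6)/16484 = 0.353.

0.353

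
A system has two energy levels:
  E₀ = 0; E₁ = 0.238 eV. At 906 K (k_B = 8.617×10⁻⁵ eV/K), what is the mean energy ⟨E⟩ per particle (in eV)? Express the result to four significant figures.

0.01078 eV

k_BT = 8.617×10⁻⁵ × 906 K = 0.0780700 eV.
Eᵢ/kT = 0, 3.04855.
Z = Σ e^(−Eᵢ/kT) = e^(−0) + e^(−3.04855) = 1.00000 + 0.0474276 = 1.04743.
⟨E⟩ = Σ Eᵢ e^(−Eᵢ/kT) / Z = (0·1.00000 + 0.238·0.0474276) / 1.04743 = 0.01078 eV.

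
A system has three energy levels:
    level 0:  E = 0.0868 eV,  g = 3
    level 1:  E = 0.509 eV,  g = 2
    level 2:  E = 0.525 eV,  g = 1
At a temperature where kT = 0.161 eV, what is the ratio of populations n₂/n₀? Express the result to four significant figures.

0.02192

n₂/n₀ = (g₂/g₀) exp[−(E₂−E₀)/kT] = (1/3) × exp(−(0.4382 eV)/(0.161 eV)) = (1/3) × exp(-2.72174) = 0.02192.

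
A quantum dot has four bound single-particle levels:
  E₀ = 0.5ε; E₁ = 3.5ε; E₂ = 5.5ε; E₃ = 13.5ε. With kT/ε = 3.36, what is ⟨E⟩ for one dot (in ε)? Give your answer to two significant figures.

2.1 ε

Eᵢ/kT = 0.1488, 1.042, 1.637, 4.018.
Z = Σ e^(−Eᵢ/kT) = e^(−0.1488) + e^(−1.042) + e^(−1.637) + e^(−4.018) = 0.8617 + 0.3527 + 0.1946 + 0.01799 = 1.427.
⟨E⟩ = Σ Eᵢ e^(−Eᵢ/kT) / Z = (0.5·0.8617 + 3.5·0.3527 + 5.5·0.1946 + 13.5·0.01799) / 1.427 = 2.1 ε.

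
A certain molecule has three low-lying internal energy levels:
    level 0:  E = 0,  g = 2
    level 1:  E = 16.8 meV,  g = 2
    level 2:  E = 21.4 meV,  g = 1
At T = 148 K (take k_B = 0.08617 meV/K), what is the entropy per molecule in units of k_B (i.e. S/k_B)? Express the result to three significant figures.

k_BT = 0.08617 × 148 K = 12.753 meV.
Eᵢ/kT = 0, 1.3173, 1.6780.
Z = Σ gᵢe^(−Eᵢ/kT) = 2·e^(−0) + 2·e^(−1.3173) + 1·e^(−1.6780) = 2.0000 + 0.53572 + 0.18675 = 2.7225.
⟨E⟩ = Σ EᵢPᵢ = 4.7738 meV.
S/k_B = ln Z + ⟨E⟩/kT = ln(2.7225) + 4.7738/12.753 = 1.0016 + 0.37433 = 1.38.

1.38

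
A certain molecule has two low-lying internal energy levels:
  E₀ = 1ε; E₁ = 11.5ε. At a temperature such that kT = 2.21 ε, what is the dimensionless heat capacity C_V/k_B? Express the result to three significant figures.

0.192

Eᵢ/kT = 0.45249, 5.2036.
Z = Σ e^(−Eᵢ/kT) = e^(−0.45249) + e^(−5.2036) = 0.63604 + 0.0054967 = 0.64154.
⟨E⟩ = 1.0900 ε, ⟨E²⟩ = 2.1245 ε².
C_V/k_B = (⟨E²⟩ − ⟨E⟩²)/(kT)² = (2.1245 − 1.1881)/4.8841 = 0.192.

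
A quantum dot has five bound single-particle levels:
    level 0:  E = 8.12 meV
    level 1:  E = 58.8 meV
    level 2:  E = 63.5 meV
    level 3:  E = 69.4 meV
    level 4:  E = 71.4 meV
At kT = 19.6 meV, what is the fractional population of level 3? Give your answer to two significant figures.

0.036

Eᵢ/kT = 0.4143, 3.000, 3.240, 3.541, 3.643.
Z = Σ e^(−Eᵢ/kT) = e^(−0.4143) + e^(−3.000) + e^(−3.240) + e^(−3.541) + e^(−3.643) = 0.6608 + 0.04979 + 0.03916 + 0.02898 + 0.02617 = 0.8049.
P₃ = e^(−E₃/kT) / Z = 0.02898/0.8049 = 0.036.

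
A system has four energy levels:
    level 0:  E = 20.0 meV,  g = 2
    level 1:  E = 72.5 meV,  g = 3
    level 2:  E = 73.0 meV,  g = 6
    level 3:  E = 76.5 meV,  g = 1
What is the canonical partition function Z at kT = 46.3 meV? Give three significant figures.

Eᵢ/kT = 0.43197, 1.5659, 1.5767, 1.6523.
Z = Σ gᵢe^(−Eᵢ/kT) = 2·e^(−0.43197) + 3·e^(−1.5659) + 6·e^(−1.5767) + 1·e^(−1.6523) = 1.2985 + 0.62670 + 1.2399 + 0.19161 = 3.3567.

Z = 3.36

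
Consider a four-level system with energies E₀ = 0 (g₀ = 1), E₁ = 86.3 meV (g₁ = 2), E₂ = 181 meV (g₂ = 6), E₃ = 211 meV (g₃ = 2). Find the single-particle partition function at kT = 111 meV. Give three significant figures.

Z = 3.39

Eᵢ/kT = 0, 0.77748, 1.6306, 1.9009.
Z = Σ gᵢe^(−Eᵢ/kT) = 1·e^(−0) + 2·e^(−0.77748) + 6·e^(−1.6306) + 2·e^(−1.9009) = 1.0000 + 0.91913 + 1.1749 + 0.29887 = 3.3929.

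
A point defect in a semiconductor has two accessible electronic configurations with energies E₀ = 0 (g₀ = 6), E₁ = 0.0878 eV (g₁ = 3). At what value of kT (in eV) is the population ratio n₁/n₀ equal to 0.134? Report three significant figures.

0.0667 eV

n₁/n₀ = (g₁/g₀) exp[−(E₁−E₀)/kT] = 0.134.
⇒ (E₁−E₀)/kT = ln((3/6)/0.134) = ln(3.7313) = 1.3168.
kT = 0.0878 eV / 1.3168 = 0.0667 eV.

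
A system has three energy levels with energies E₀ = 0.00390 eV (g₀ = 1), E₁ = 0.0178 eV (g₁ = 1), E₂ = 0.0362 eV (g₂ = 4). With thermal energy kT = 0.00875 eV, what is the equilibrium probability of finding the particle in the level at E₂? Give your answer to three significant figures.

Eᵢ/kT = 0.44571, 2.0343, 4.1371.
Z = Σ gᵢe^(−Eᵢ/kT) = 1·e^(−0.44571) + 1·e^(−2.0343) + 4·e^(−4.1371) = 0.64037 + 0.13077 + 0.063876 = 0.83502.
P₂ = g₂ e^(−E₂/kT) / Z = 0.063876/0.83502 = 0.0765.

0.0765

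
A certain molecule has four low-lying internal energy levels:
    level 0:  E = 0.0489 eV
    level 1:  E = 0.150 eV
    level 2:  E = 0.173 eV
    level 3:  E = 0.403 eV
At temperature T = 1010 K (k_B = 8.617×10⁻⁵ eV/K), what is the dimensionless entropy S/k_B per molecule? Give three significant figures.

k_BT = 8.617×10⁻⁵ × 1010 K = 0.087032 eV.
Eᵢ/kT = 0.56186, 1.7235, 1.9878, 4.6305.
Z = Σ e^(−Eᵢ/kT) = e^(−0.56186) + e^(−1.7235) + e^(−1.9878) + e^(−4.6305) = 0.57015 + 0.17844 + 0.13700 + 0.0097499 = 0.89534.
⟨E⟩ = Σ EᵢPᵢ = 0.091894 eV.
S/k_B = ln Z + ⟨E⟩/kT = ln(0.89534) + 0.091894/0.087032 = -0.11055 + 1.0559 = 0.945.

0.945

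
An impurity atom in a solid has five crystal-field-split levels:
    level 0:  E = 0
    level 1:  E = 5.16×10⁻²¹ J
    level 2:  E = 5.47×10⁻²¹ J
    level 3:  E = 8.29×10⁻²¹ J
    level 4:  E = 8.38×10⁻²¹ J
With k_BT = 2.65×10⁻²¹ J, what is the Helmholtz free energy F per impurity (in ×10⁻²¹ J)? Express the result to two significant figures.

-0.81 ×10⁻²¹ J

Eᵢ/kT = 0, 1.947, 2.064, 3.128, 3.162.
Z = Σ e^(−Eᵢ/kT) = e^(−0) + e^(−1.947) + e^(−2.064) + e^(−3.128) + e^(−3.162) = 1.000 + 0.1427 + 0.1269 + 0.04381 + 0.04234 = 1.356.
F = −kT ln Z = −2.65 × ln(1.356) = −2.65 × 0.3045 = -0.81 ×10⁻²¹ J.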